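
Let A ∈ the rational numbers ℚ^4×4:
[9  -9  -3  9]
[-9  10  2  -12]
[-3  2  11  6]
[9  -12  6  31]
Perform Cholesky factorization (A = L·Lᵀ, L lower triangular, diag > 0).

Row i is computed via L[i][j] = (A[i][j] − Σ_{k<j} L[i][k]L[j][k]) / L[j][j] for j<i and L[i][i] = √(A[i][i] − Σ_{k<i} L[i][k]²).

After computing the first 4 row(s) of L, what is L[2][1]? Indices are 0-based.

L[2][1] = -1

Step 1: L[0][0] = √(9) = 3.
  L[1][0] = (-9) / L[0][0] = -3.
Step 2: L[1][1] = √(1) = 1.
  L[2][0] = (-3) / L[0][0] = -1.
  L[2][1] = (-1) / L[1][1] = -1.
Step 3: L[2][2] = √(9) = 3.
  L[3][0] = (9) / L[0][0] = 3.
  L[3][1] = (-3) / L[1][1] = -3.
  L[3][2] = (6) / L[2][2] = 2.
Step 4: L[3][3] = √(9) = 3.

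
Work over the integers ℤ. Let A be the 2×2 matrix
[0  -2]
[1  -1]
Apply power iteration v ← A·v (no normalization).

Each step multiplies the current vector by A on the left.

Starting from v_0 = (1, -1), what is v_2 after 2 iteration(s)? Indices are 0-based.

v_2 = (-4, 0)

v_0 = (1, -1).
v_1 = A·v_0 = (2, 2).
v_2 = A·v_1 = (-4, 0).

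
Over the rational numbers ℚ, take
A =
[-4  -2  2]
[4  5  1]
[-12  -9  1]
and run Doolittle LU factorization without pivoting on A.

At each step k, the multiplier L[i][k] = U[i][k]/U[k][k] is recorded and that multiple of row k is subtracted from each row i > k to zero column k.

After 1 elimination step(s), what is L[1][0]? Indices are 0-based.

k=0: U[0][0]=-4
  eliminate (1,0): mult=-1, new row 1: (0, 3, 3); set L[1][0]=-1
  eliminate (2,0): mult=3, new row 2: (0, -3, -5); set L[2][0]=3

L[1][0] = -1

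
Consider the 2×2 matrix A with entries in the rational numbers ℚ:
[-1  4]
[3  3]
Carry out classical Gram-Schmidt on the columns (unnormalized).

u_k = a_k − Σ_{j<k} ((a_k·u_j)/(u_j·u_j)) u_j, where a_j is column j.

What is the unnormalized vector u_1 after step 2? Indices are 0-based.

Step 1: u_0 = a_0 = (-1, 3).
Step 2: u_1 = a_1 − (1/2)·u_0 = (9/2, 3/2).

u_1 = (9/2, 3/2)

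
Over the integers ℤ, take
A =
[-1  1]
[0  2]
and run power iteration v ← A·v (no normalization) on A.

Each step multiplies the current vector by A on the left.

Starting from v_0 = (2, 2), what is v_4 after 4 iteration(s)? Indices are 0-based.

v_0 = (2, 2).
v_1 = A·v_0 = (0, 4).
v_2 = A·v_1 = (4, 8).
v_3 = A·v_2 = (4, 16).
v_4 = A·v_3 = (12, 32).

v_4 = (12, 32)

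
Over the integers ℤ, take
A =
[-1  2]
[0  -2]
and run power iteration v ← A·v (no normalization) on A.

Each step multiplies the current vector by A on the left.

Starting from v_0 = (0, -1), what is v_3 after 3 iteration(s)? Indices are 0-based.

v_0 = (0, -1).
v_1 = A·v_0 = (-2, 2).
v_2 = A·v_1 = (6, -4).
v_3 = A·v_2 = (-14, 8).

v_3 = (-14, 8)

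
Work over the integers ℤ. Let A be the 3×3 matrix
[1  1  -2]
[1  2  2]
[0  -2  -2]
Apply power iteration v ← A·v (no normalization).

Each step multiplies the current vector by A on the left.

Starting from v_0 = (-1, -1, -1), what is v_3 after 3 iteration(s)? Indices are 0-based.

v_3 = (-19, -13, 0)

v_0 = (-1, -1, -1).
v_1 = A·v_0 = (0, -5, 4).
v_2 = A·v_1 = (-13, -2, 2).
v_3 = A·v_2 = (-19, -13, 0).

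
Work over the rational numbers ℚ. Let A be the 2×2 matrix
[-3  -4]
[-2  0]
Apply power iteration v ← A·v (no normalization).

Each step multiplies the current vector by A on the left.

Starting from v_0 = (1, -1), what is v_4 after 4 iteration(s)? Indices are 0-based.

v_4 = (61, 14)

v_0 = (1, -1).
v_1 = A·v_0 = (1, -2).
v_2 = A·v_1 = (5, -2).
v_3 = A·v_2 = (-7, -10).
v_4 = A·v_3 = (61, 14).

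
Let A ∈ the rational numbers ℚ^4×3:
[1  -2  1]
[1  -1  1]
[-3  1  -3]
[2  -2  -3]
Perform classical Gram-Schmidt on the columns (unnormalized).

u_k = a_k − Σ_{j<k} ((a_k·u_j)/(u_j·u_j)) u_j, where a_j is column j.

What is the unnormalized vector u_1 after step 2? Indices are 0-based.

Step 1: u_0 = a_0 = (1, 1, -3, 2).
Step 2: u_1 = a_1 − (-2/3)·u_0 = (-4/3, -1/3, -1, -2/3).

u_1 = (-4/3, -1/3, -1, -2/3)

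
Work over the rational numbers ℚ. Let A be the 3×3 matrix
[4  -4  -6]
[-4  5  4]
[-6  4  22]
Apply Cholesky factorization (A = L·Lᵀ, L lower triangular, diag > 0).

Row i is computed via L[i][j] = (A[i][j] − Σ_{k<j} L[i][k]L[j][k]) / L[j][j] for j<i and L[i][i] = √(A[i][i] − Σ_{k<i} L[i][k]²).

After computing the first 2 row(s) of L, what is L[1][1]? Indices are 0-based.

Step 1: L[0][0] = √(4) = 2.
  L[1][0] = (-4) / L[0][0] = -2.
Step 2: L[1][1] = √(1) = 1.

L[1][1] = 1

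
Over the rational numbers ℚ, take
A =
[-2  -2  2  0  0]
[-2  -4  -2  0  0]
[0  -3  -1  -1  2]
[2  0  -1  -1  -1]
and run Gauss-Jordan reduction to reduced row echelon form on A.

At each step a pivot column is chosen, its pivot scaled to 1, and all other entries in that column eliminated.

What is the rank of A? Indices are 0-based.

pivot(0,0)=-2: scale R0 → (1, 1, -1, 0, 0)
  clear (1,0): R1 −= (-2)R0 → (0, -2, -4, 0, 0)
  clear (3,0): R3 −= (2)R0 → (0, -2, 1, -1, -1)
pivot(1,1)=-2: scale R1 → (0, 1, 2, 0, 0)
  clear (0,1): R0 −= (1)R1 → (1, 0, -3, 0, 0)
  clear (2,1): R2 −= (-3)R1 → (0, 0, 5, -1, 2)
  clear (3,1): R3 −= (-2)R1 → (0, 0, 5, -1, -1)
pivot(2,2)=5: scale R2 → (0, 0, 1, -1/5, 2/5)
  clear (0,2): R0 −= (-3)R2 → (1, 0, 0, -3/5, 6/5)
  clear (1,2): R1 −= (2)R2 → (0, 1, 0, 2/5, -4/5)
  clear (3,2): R3 −= (5)R2 → (0, 0, 0, 0, -3)
col 3: no nonzero at/below row 3; advance.
pivot(3,4)=-3: scale R3 → (0, 0, 0, 0, 1)
  clear (0,4): R0 −= (6/5)R3 → (1, 0, 0, -3/5, 0)
  clear (1,4): R1 −= (-4/5)R3 → (0, 1, 0, 2/5, 0)
  clear (2,4): R2 −= (2/5)R3 → (0, 0, 1, -1/5, 0)

rank = 4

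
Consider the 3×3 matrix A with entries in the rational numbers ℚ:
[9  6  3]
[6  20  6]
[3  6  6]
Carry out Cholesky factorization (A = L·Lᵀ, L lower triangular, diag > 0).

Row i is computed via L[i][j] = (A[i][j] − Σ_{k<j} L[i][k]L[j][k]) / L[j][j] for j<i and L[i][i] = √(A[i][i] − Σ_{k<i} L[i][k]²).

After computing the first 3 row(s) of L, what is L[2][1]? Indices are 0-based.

L[2][1] = 1

Step 1: L[0][0] = √(9) = 3.
  L[1][0] = (6) / L[0][0] = 2.
Step 2: L[1][1] = √(16) = 4.
  L[2][0] = (3) / L[0][0] = 1.
  L[2][1] = (4) / L[1][1] = 1.
Step 3: L[2][2] = √(4) = 2.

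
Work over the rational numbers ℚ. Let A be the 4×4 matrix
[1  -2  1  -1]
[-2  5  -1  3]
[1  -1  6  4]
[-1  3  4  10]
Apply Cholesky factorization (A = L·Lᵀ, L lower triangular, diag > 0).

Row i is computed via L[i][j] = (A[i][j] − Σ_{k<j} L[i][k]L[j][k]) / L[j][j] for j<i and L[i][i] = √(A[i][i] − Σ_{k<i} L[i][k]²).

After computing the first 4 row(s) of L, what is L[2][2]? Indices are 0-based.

L[2][2] = 2

Step 1: L[0][0] = √(1) = 1.
  L[1][0] = (-2) / L[0][0] = -2.
Step 2: L[1][1] = √(1) = 1.
  L[2][0] = (1) / L[0][0] = 1.
  L[2][1] = (1) / L[1][1] = 1.
Step 3: L[2][2] = √(4) = 2.
  L[3][0] = (-1) / L[0][0] = -1.
  L[3][1] = (1) / L[1][1] = 1.
  L[3][2] = (4) / L[2][2] = 2.
Step 4: L[3][3] = √(4) = 2.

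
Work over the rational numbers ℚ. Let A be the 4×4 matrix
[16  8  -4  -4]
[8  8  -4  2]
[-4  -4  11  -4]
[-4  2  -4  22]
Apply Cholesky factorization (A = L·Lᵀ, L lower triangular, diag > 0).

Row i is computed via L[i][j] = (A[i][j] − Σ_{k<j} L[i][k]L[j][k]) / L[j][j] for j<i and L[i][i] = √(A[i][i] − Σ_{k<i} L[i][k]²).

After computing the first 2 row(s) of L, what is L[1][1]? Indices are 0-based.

Step 1: L[0][0] = √(16) = 4.
  L[1][0] = (8) / L[0][0] = 2.
Step 2: L[1][1] = √(4) = 2.

L[1][1] = 2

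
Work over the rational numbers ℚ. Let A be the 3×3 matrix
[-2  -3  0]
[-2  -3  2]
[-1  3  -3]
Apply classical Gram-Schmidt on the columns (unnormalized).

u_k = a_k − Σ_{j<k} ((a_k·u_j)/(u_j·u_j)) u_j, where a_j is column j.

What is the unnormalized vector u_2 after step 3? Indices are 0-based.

u_2 = (-1, 1, 0)

Step 1: u_0 = a_0 = (-2, -2, -1).
Step 2: u_1 = a_1 − (1)·u_0 = (-1, -1, 4).
Step 3: u_2 = a_2 − (-1/9)·u_0 − (-7/9)·u_1 = (-1, 1, 0).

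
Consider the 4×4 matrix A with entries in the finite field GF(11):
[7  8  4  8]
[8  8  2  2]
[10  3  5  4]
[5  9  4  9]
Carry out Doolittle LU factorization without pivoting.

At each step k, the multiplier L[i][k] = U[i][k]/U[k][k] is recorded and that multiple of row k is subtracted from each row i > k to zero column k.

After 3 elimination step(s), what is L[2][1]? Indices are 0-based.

L[2][1] = 6

k=0: U[0][0]=7
  eliminate (1,0): mult=9, new row 1: (0, 2, 10, 7); set L[1][0]=9
  eliminate (2,0): mult=3, new row 2: (0, 1, 4, 2); set L[2][0]=3
  eliminate (3,0): mult=7, new row 3: (0, 8, 9, 8); set L[3][0]=7
k=1: U[1][1]=2
  eliminate (2,1): mult=6, new row 2: (0, 0, 10, 4); set L[2][1]=6
  eliminate (3,1): mult=4, new row 3: (0, 0, 2, 2); set L[3][1]=4
k=2: U[2][2]=10
  eliminate (3,2): mult=9, new row 3: (0, 0, 0, 10); set L[3][2]=9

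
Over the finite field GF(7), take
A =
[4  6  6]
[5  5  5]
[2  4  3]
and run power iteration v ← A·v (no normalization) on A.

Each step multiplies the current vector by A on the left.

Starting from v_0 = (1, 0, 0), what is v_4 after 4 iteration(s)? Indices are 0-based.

v_4 = (1, 0, 4)

v_0 = (1, 0, 0).
v_1 = A·v_0 = (4, 5, 2).
v_2 = A·v_1 = (2, 6, 6).
v_3 = A·v_2 = (3, 0, 4).
v_4 = A·v_3 = (1, 0, 4).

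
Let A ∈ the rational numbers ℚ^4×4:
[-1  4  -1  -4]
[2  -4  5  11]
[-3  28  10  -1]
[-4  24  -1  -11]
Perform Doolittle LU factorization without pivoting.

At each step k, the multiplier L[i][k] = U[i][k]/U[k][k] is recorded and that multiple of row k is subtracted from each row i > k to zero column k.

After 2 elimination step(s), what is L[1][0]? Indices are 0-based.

Step 1: pivot at (0,0) is -1.
  row1 ← row1 − (-2)·row0  ⇒  L[1][0]=-2, U row1=(0, 4, 3, 3)
  row2 ← row2 − (3)·row0  ⇒  L[2][0]=3, U row2=(0, 16, 13, 11)
  row3 ← row3 − (4)·row0  ⇒  L[3][0]=4, U row3=(0, 8, 3, 5)
Step 2: pivot at (1,1) is 4.
  row2 ← row2 − (4)·row1  ⇒  L[2][1]=4, U row2=(0, 0, 1, -1)
  row3 ← row3 − (2)·row1  ⇒  L[3][1]=2, U row3=(0, 0, -3, -1)

L[1][0] = -2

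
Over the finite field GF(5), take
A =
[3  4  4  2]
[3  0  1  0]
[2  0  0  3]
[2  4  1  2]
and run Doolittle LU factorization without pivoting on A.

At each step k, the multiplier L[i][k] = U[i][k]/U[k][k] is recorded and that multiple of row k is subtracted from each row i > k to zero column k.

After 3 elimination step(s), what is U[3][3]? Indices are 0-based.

U[3][3] = 3

k=0: U[0][0]=3
  eliminate (1,0): mult=1, new row 1: (0, 1, 2, 3); set L[1][0]=1
  eliminate (2,0): mult=4, new row 2: (0, 4, 4, 0); set L[2][0]=4
  eliminate (3,0): mult=4, new row 3: (0, 3, 0, 4); set L[3][0]=4
k=1: U[1][1]=1
  eliminate (2,1): mult=4, new row 2: (0, 0, 1, 3); set L[2][1]=4
  eliminate (3,1): mult=3, new row 3: (0, 0, 4, 0); set L[3][1]=3
k=2: U[2][2]=1
  eliminate (3,2): mult=4, new row 3: (0, 0, 0, 3); set L[3][2]=4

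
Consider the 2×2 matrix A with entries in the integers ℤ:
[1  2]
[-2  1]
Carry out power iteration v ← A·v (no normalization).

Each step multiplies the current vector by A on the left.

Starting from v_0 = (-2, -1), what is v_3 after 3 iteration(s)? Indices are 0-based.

v_0 = (-2, -1).
v_1 = A·v_0 = (-4, 3).
v_2 = A·v_1 = (2, 11).
v_3 = A·v_2 = (24, 7).

v_3 = (24, 7)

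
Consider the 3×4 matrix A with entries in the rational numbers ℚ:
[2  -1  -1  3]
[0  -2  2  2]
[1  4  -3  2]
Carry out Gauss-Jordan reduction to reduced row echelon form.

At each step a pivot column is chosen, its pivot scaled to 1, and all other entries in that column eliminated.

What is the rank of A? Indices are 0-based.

step 1: normalize row 0 (÷2) = (1, -1/2, -1/2, 3/2)
  row 2: subtract 1×row0 = (0, 9/2, -5/2, 1/2)
step 2: normalize row 1 (÷-2) = (0, 1, -1, -1)
  row 0: subtract -1/2×row1 = (1, 0, -1, 1)
  row 2: subtract 9/2×row1 = (0, 0, 2, 5)
step 3: normalize row 2 (÷2) = (0, 0, 1, 5/2)
  row 0: subtract -1×row2 = (1, 0, 0, 7/2)
  row 1: subtract -1×row2 = (0, 1, 0, 3/2)

rank = 3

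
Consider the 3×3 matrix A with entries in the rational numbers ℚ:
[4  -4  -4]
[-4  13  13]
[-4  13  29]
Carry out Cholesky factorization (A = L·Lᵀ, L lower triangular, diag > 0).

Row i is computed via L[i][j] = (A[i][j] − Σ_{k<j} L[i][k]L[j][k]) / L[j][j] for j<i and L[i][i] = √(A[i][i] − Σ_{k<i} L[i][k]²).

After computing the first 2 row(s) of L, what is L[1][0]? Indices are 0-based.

Step 1: L[0][0] = √(4) = 2.
  L[1][0] = (-4) / L[0][0] = -2.
Step 2: L[1][1] = √(9) = 3.

L[1][0] = -2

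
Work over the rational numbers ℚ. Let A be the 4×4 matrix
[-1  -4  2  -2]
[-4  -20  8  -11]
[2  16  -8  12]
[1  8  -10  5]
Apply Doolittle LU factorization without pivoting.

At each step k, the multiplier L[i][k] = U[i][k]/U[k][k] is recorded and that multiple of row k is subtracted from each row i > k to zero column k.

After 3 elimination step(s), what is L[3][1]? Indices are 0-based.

k=0: U[0][0]=-1
  eliminate (1,0): mult=4, new row 1: (0, -4, 0, -3); set L[1][0]=4
  eliminate (2,0): mult=-2, new row 2: (0, 8, -4, 8); set L[2][0]=-2
  eliminate (3,0): mult=-1, new row 3: (0, 4, -8, 3); set L[3][0]=-1
k=1: U[1][1]=-4
  eliminate (2,1): mult=-2, new row 2: (0, 0, -4, 2); set L[2][1]=-2
  eliminate (3,1): mult=-1, new row 3: (0, 0, -8, 0); set L[3][1]=-1
k=2: U[2][2]=-4
  eliminate (3,2): mult=2, new row 3: (0, 0, 0, -4); set L[3][2]=2

L[3][1] = -1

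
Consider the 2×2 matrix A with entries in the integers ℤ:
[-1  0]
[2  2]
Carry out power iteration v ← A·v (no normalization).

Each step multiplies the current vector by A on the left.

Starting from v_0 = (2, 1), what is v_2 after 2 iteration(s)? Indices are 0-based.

v_0 = (2, 1).
v_1 = A·v_0 = (-2, 6).
v_2 = A·v_1 = (2, 8).

v_2 = (2, 8)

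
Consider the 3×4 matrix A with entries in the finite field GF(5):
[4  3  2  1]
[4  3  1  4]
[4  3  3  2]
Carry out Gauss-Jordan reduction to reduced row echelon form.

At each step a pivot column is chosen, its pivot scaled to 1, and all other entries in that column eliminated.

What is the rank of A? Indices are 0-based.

rank = 3

step 1: normalize row 0 (÷4) = (1, 2, 3, 4)
  row 1: subtract 4×row0 = (0, 0, 4, 3)
  row 2: subtract 4×row0 = (0, 0, 1, 1)
skip col 1 (zero from row 1)
step 2: normalize row 1 (÷4) = (0, 0, 1, 2)
  row 0: subtract 3×row1 = (1, 2, 0, 3)
  row 2: subtract 1×row1 = (0, 0, 0, 4)
step 3: normalize row 2 (÷4) = (0, 0, 0, 1)
  row 0: subtract 3×row2 = (1, 2, 0, 0)
  row 1: subtract 2×row2 = (0, 0, 1, 0)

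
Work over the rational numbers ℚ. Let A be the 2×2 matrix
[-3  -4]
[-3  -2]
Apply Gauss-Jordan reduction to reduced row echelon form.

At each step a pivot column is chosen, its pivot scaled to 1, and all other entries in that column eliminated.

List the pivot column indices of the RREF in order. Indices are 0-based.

step 1: normalize row 0 (÷-3) = (1, 4/3)
  row 1: subtract -3×row0 = (0, 2)
step 2: normalize row 1 (÷2) = (0, 1)
  row 0: subtract 4/3×row1 = (1, 0)

pivot columns: 0, 1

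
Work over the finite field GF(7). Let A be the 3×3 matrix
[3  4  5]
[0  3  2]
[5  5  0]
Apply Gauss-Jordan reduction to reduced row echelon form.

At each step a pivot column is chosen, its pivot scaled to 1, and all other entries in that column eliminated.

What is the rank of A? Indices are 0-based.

pivot(0,0)=3: scale R0 → (1, 6, 4)
  clear (2,0): R2 −= (5)R0 → (0, 3, 1)
pivot(1,1)=3: scale R1 → (0, 1, 3)
  clear (0,1): R0 −= (6)R1 → (1, 0, 0)
  clear (2,1): R2 −= (3)R1 → (0, 0, 6)
pivot(2,2)=6: scale R2 → (0, 0, 1)
  clear (1,2): R1 −= (3)R2 → (0, 1, 0)

rank = 3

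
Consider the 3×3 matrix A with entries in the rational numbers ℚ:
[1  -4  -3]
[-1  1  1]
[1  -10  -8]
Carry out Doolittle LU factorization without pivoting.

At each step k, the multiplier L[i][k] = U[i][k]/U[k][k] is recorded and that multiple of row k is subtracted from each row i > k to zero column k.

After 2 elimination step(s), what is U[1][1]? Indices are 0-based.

[col 0] pivot 1
  R1 -= -1*R0 → (0, -3, -2)  (L[1][0] := -1)
  R2 -= 1*R0 → (0, -6, -5)  (L[2][0] := 1)
[col 1] pivot -3
  R2 -= 2*R1 → (0, 0, -1)  (L[2][1] := 2)

U[1][1] = -3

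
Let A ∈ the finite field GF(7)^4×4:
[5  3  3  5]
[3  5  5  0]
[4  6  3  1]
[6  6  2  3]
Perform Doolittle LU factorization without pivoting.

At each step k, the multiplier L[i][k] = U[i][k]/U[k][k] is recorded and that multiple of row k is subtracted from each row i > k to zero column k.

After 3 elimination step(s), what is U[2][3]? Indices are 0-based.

Step 1: pivot at (0,0) is 5.
  row1 ← row1 − (2)·row0  ⇒  L[1][0]=2, U row1=(0, 6, 6, 4)
  row2 ← row2 − (5)·row0  ⇒  L[2][0]=5, U row2=(0, 5, 2, 4)
  row3 ← row3 − (4)·row0  ⇒  L[3][0]=4, U row3=(0, 1, 4, 4)
Step 2: pivot at (1,1) is 6.
  row2 ← row2 − (2)·row1  ⇒  L[2][1]=2, U row2=(0, 0, 4, 3)
  row3 ← row3 − (6)·row1  ⇒  L[3][1]=6, U row3=(0, 0, 3, 1)
Step 3: pivot at (2,2) is 4.
  row3 ← row3 − (6)·row2  ⇒  L[3][2]=6, U row3=(0, 0, 0, 4)

U[2][3] = 3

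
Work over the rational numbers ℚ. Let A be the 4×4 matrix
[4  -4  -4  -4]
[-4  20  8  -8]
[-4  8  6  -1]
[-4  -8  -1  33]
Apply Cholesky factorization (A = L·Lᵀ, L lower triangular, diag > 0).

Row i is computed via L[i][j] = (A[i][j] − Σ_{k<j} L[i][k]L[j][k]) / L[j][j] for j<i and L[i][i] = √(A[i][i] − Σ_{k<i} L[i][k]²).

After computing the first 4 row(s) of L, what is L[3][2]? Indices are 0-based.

L[3][2] = -2

Step 1: L[0][0] = √(4) = 2.
  L[1][0] = (-4) / L[0][0] = -2.
Step 2: L[1][1] = √(16) = 4.
  L[2][0] = (-4) / L[0][0] = -2.
  L[2][1] = (4) / L[1][1] = 1.
Step 3: L[2][2] = √(1) = 1.
  L[3][0] = (-4) / L[0][0] = -2.
  L[3][1] = (-12) / L[1][1] = -3.
  L[3][2] = (-2) / L[2][2] = -2.
Step 4: L[3][3] = √(16) = 4.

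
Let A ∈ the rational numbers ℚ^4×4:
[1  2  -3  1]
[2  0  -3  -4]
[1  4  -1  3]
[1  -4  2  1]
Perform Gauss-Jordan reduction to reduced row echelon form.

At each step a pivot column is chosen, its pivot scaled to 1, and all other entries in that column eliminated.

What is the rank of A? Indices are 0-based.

[1] R0 /= 1  ⇒  (1, 2, -3, 1)
     R1 -= 2·R0  ⇒  (0, -4, 3, -6)
     R2 -= 1·R0  ⇒  (0, 2, 2, 2)
     R3 -= 1·R0  ⇒  (0, -6, 5, 0)
[2] R1 /= -4  ⇒  (0, 1, -3/4, 3/2)
     R0 -= 2·R1  ⇒  (1, 0, -3/2, -2)
     R2 -= 2·R1  ⇒  (0, 0, 7/2, -1)
     R3 -= -6·R1  ⇒  (0, 0, 1/2, 9)
[3] R2 /= 7/2  ⇒  (0, 0, 1, -2/7)
     R0 -= -3/2·R2  ⇒  (1, 0, 0, -17/7)
     R1 -= -3/4·R2  ⇒  (0, 1, 0, 9/7)
     R3 -= 1/2·R2  ⇒  (0, 0, 0, 64/7)
[4] R3 /= 64/7  ⇒  (0, 0, 0, 1)
     R0 -= -17/7·R3  ⇒  (1, 0, 0, 0)
     R1 -= 9/7·R3  ⇒  (0, 1, 0, 0)
     R2 -= -2/7·R3  ⇒  (0, 0, 1, 0)

rank = 4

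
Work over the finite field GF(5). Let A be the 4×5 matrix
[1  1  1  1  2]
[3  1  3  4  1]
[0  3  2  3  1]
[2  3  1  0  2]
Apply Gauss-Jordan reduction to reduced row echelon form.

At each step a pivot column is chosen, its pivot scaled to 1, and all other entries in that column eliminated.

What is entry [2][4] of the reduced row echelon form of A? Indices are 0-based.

M[2][4] = 0

[1] R0 /= 1  ⇒  (1, 1, 1, 1, 2)
     R1 -= 3·R0  ⇒  (0, 3, 0, 1, 0)
     R3 -= 2·R0  ⇒  (0, 1, 4, 3, 3)
[2] R1 /= 3  ⇒  (0, 1, 0, 2, 0)
     R0 -= 1·R1  ⇒  (1, 0, 1, 4, 2)
     R2 -= 3·R1  ⇒  (0, 0, 2, 2, 1)
     R3 -= 1·R1  ⇒  (0, 0, 4, 1, 3)
[3] R2 /= 2  ⇒  (0, 0, 1, 1, 3)
     R0 -= 1·R2  ⇒  (1, 0, 0, 3, 4)
     R3 -= 4·R2  ⇒  (0, 0, 0, 2, 1)
[4] R3 /= 2  ⇒  (0, 0, 0, 1, 3)
     R0 -= 3·R3  ⇒  (1, 0, 0, 0, 0)
     R1 -= 2·R3  ⇒  (0, 1, 0, 0, 4)
     R2 -= 1·R3  ⇒  (0, 0, 1, 0, 0)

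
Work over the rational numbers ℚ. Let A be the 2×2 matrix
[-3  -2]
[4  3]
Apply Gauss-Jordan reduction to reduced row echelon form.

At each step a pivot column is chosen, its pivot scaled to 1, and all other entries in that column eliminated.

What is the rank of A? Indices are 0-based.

rank = 2

[1] R0 /= -3  ⇒  (1, 2/3)
     R1 -= 4·R0  ⇒  (0, 1/3)
[2] R1 /= 1/3  ⇒  (0, 1)
     R0 -= 2/3·R1  ⇒  (1, 0)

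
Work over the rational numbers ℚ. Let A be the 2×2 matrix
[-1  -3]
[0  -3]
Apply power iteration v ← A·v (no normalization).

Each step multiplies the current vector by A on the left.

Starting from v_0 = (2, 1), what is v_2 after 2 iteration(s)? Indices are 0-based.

v_2 = (14, 9)

v_0 = (2, 1).
v_1 = A·v_0 = (-5, -3).
v_2 = A·v_1 = (14, 9).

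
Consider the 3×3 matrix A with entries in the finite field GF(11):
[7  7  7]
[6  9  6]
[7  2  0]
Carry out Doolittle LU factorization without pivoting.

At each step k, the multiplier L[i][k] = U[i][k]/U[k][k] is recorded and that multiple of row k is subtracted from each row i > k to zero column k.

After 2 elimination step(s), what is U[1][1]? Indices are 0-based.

U[1][1] = 3

[col 0] pivot 7
  R1 -= 4*R0 → (0, 3, 0)  (L[1][0] := 4)
  R2 -= 1*R0 → (0, 6, 4)  (L[2][0] := 1)
[col 1] pivot 3
  R2 -= 2*R1 → (0, 0, 4)  (L[2][1] := 2)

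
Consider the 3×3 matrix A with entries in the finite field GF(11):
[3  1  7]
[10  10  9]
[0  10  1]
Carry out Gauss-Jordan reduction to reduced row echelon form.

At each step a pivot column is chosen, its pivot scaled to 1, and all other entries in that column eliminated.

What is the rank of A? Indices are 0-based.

step 1: normalize row 0 (÷3) = (1, 4, 6)
  row 1: subtract 10×row0 = (0, 3, 4)
step 2: normalize row 1 (÷3) = (0, 1, 5)
  row 0: subtract 4×row1 = (1, 0, 8)
  row 2: subtract 10×row1 = (0, 0, 6)
step 3: normalize row 2 (÷6) = (0, 0, 1)
  row 0: subtract 8×row2 = (1, 0, 0)
  row 1: subtract 5×row2 = (0, 1, 0)

rank = 3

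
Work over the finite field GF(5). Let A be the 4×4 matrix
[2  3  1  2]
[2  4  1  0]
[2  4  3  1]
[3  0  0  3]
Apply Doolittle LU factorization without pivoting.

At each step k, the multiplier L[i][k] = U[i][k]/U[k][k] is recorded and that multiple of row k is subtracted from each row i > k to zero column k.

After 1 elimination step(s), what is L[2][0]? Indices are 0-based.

L[2][0] = 1

[col 0] pivot 2
  R1 -= 1*R0 → (0, 1, 0, 3)  (L[1][0] := 1)
  R2 -= 1*R0 → (0, 1, 2, 4)  (L[2][0] := 1)
  R3 -= 4*R0 → (0, 3, 1, 0)  (L[3][0] := 4)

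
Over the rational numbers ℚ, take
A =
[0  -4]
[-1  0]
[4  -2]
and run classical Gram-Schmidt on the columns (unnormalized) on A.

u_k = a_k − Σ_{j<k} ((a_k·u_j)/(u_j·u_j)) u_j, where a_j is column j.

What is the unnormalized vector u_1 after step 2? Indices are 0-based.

u_1 = (-4, -8/17, -2/17)

Step 1: u_0 = a_0 = (0, -1, 4).
Step 2: u_1 = a_1 − (-8/17)·u_0 = (-4, -8/17, -2/17).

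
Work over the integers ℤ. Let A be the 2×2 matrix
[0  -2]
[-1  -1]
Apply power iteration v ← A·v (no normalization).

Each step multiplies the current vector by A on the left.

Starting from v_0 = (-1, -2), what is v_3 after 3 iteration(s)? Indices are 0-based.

v_3 = (14, 13)

v_0 = (-1, -2).
v_1 = A·v_0 = (4, 3).
v_2 = A·v_1 = (-6, -7).
v_3 = A·v_2 = (14, 13).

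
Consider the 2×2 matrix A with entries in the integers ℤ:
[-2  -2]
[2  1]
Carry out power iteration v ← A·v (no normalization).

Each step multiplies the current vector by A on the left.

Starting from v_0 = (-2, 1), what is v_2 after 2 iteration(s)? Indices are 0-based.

v_0 = (-2, 1).
v_1 = A·v_0 = (2, -3).
v_2 = A·v_1 = (2, 1).

v_2 = (2, 1)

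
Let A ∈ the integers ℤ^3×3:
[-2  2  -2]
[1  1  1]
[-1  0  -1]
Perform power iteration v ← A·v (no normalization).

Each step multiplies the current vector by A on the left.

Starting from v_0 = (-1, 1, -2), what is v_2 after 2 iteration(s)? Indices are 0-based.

v_2 = (-26, 9, -11)

v_0 = (-1, 1, -2).
v_1 = A·v_0 = (8, -2, 3).
v_2 = A·v_1 = (-26, 9, -11).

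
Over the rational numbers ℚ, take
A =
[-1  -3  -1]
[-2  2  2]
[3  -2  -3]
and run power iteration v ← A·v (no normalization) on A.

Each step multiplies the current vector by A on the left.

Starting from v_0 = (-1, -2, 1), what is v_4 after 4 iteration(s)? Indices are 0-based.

v_0 = (-1, -2, 1).
v_1 = A·v_0 = (6, 0, -2).
v_2 = A·v_1 = (-4, -16, 24).
v_3 = A·v_2 = (28, 24, -52).
v_4 = A·v_3 = (-48, -112, 192).

v_4 = (-48, -112, 192)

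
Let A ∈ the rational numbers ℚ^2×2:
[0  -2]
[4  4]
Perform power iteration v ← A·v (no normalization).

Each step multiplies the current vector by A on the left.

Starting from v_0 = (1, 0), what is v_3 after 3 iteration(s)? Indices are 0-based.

v_0 = (1, 0).
v_1 = A·v_0 = (0, 4).
v_2 = A·v_1 = (-8, 16).
v_3 = A·v_2 = (-32, 32).

v_3 = (-32, 32)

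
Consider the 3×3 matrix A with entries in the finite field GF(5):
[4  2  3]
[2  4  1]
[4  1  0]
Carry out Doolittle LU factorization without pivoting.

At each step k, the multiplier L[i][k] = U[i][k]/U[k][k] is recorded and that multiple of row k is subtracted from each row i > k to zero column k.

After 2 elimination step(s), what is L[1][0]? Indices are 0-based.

[col 0] pivot 4
  R1 -= 3*R0 → (0, 3, 2)  (L[1][0] := 3)
  R2 -= 1*R0 → (0, 4, 2)  (L[2][0] := 1)
[col 1] pivot 3
  R2 -= 3*R1 → (0, 0, 1)  (L[2][1] := 3)

L[1][0] = 3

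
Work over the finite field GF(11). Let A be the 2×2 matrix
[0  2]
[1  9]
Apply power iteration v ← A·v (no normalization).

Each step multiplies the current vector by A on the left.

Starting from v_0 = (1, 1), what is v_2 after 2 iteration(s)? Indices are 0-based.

v_2 = (9, 4)

v_0 = (1, 1).
v_1 = A·v_0 = (2, 10).
v_2 = A·v_1 = (9, 4).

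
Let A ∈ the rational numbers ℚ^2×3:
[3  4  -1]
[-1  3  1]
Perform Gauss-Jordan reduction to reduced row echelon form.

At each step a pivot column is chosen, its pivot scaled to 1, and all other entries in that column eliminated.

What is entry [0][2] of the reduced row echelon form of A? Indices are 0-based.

M[0][2] = -7/13

[1] R0 /= 3  ⇒  (1, 4/3, -1/3)
     R1 -= -1·R0  ⇒  (0, 13/3, 2/3)
[2] R1 /= 13/3  ⇒  (0, 1, 2/13)
     R0 -= 4/3·R1  ⇒  (1, 0, -7/13)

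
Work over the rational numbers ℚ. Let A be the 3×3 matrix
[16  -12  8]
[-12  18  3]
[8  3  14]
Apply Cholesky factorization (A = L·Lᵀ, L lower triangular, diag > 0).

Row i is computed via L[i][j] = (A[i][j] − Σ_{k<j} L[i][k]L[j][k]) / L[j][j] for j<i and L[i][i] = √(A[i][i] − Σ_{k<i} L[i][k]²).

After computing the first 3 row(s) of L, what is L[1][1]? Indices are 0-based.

Step 1: L[0][0] = √(16) = 4.
  L[1][0] = (-12) / L[0][0] = -3.
Step 2: L[1][1] = √(9) = 3.
  L[2][0] = (8) / L[0][0] = 2.
  L[2][1] = (9) / L[1][1] = 3.
Step 3: L[2][2] = √(1) = 1.

L[1][1] = 3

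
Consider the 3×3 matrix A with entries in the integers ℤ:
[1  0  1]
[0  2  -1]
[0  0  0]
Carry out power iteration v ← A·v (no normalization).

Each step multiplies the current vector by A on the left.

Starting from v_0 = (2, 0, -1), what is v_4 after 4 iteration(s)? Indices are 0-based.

v_0 = (2, 0, -1).
v_1 = A·v_0 = (1, 1, 0).
v_2 = A·v_1 = (1, 2, 0).
v_3 = A·v_2 = (1, 4, 0).
v_4 = A·v_3 = (1, 8, 0).

v_4 = (1, 8, 0)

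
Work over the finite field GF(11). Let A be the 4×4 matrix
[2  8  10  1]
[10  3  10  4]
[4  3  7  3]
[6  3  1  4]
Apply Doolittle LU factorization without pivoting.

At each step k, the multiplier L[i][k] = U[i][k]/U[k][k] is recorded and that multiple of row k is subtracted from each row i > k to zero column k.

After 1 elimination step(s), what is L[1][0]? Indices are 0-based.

L[1][0] = 5

Step 1: pivot at (0,0) is 2.
  row1 ← row1 − (5)·row0  ⇒  L[1][0]=5, U row1=(0, 7, 4, 10)
  row2 ← row2 − (2)·row0  ⇒  L[2][0]=2, U row2=(0, 9, 9, 1)
  row3 ← row3 − (3)·row0  ⇒  L[3][0]=3, U row3=(0, 1, 4, 1)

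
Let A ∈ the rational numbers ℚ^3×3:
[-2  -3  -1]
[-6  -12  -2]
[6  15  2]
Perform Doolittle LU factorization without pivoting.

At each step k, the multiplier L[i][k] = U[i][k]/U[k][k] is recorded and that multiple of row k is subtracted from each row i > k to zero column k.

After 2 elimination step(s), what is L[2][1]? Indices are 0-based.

k=0: U[0][0]=-2
  eliminate (1,0): mult=3, new row 1: (0, -3, 1); set L[1][0]=3
  eliminate (2,0): mult=-3, new row 2: (0, 6, -1); set L[2][0]=-3
k=1: U[1][1]=-3
  eliminate (2,1): mult=-2, new row 2: (0, 0, 1); set L[2][1]=-2

L[2][1] = -2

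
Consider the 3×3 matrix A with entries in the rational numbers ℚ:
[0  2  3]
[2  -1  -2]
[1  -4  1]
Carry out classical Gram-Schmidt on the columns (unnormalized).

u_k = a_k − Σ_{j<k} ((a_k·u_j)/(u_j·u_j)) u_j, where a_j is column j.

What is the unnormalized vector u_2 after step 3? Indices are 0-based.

u_2 = (203/69, -58/69, 116/69)

Step 1: u_0 = a_0 = (0, 2, 1).
Step 2: u_1 = a_1 − (-6/5)·u_0 = (2, 7/5, -14/5).
Step 3: u_2 = a_2 − (-3/5)·u_0 − (2/69)·u_1 = (203/69, -58/69, 116/69).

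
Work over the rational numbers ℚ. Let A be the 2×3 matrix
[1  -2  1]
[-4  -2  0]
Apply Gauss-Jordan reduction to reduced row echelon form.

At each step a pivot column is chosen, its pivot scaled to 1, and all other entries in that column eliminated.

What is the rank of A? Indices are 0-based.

rank = 2

[1] R0 /= 1  ⇒  (1, -2, 1)
     R1 -= -4·R0  ⇒  (0, -10, 4)
[2] R1 /= -10  ⇒  (0, 1, -2/5)
     R0 -= -2·R1  ⇒  (1, 0, 1/5)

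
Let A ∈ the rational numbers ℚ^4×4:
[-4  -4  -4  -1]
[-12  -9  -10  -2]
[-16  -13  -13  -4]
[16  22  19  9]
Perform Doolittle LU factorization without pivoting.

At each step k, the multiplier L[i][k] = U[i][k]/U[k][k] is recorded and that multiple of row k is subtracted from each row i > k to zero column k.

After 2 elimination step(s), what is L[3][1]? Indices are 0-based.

k=0: U[0][0]=-4
  eliminate (1,0): mult=3, new row 1: (0, 3, 2, 1); set L[1][0]=3
  eliminate (2,0): mult=4, new row 2: (0, 3, 3, 0); set L[2][0]=4
  eliminate (3,0): mult=-4, new row 3: (0, 6, 3, 5); set L[3][0]=-4
k=1: U[1][1]=3
  eliminate (2,1): mult=1, new row 2: (0, 0, 1, -1); set L[2][1]=1
  eliminate (3,1): mult=2, new row 3: (0, 0, -1, 3); set L[3][1]=2

L[3][1] = 2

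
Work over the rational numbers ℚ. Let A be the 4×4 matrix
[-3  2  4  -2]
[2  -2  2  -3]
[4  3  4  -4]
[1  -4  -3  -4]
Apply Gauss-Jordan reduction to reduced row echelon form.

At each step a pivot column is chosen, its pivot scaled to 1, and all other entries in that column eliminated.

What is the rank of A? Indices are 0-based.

pivot(0,0)=-3: scale R0 → (1, -2/3, -4/3, 2/3)
  clear (1,0): R1 −= (2)R0 → (0, -2/3, 14/3, -13/3)
  clear (2,0): R2 −= (4)R0 → (0, 17/3, 28/3, -20/3)
  clear (3,0): R3 −= (1)R0 → (0, -10/3, -5/3, -14/3)
pivot(1,1)=-2/3: scale R1 → (0, 1, -7, 13/2)
  clear (0,1): R0 −= (-2/3)R1 → (1, 0, -6, 5)
  clear (2,1): R2 −= (17/3)R1 → (0, 0, 49, -87/2)
  clear (3,1): R3 −= (-10/3)R1 → (0, 0, -25, 17)
pivot(2,2)=49: scale R2 → (0, 0, 1, -87/98)
  clear (0,2): R0 −= (-6)R2 → (1, 0, 0, -16/49)
  clear (1,2): R1 −= (-7)R2 → (0, 1, 0, 2/7)
  clear (3,2): R3 −= (-25)R2 → (0, 0, 0, -509/98)
pivot(3,3)=-509/98: scale R3 → (0, 0, 0, 1)
  clear (0,3): R0 −= (-16/49)R3 → (1, 0, 0, 0)
  clear (1,3): R1 −= (2/7)R3 → (0, 1, 0, 0)
  clear (2,3): R2 −= (-87/98)R3 → (0, 0, 1, 0)

rank = 4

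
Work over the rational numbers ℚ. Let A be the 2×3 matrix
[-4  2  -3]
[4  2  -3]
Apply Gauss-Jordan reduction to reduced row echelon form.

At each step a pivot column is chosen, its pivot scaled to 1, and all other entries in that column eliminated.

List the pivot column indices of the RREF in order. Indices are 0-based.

pivot(0,0)=-4: scale R0 → (1, -1/2, 3/4)
  clear (1,0): R1 −= (4)R0 → (0, 4, -6)
pivot(1,1)=4: scale R1 → (0, 1, -3/2)
  clear (0,1): R0 −= (-1/2)R1 → (1, 0, 0)

pivot columns: 0, 1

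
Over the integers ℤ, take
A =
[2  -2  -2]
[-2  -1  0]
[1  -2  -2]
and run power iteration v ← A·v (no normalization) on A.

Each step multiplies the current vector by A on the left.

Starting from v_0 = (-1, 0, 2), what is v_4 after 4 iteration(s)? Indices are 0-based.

v_0 = (-1, 0, 2).
v_1 = A·v_0 = (-6, 2, -5).
v_2 = A·v_1 = (-6, 10, 0).
v_3 = A·v_2 = (-32, 2, -26).
v_4 = A·v_3 = (-16, 62, 16).

v_4 = (-16, 62, 16)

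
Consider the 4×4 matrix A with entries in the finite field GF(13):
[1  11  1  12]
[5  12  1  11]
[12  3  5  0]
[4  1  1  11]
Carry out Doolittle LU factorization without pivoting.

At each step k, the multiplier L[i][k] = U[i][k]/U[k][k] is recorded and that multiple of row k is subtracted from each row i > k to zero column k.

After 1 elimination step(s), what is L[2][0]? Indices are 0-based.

Step 1: pivot at (0,0) is 1.
  row1 ← row1 − (5)·row0  ⇒  L[1][0]=5, U row1=(0, 9, 9, 3)
  row2 ← row2 − (12)·row0  ⇒  L[2][0]=12, U row2=(0, 1, 6, 12)
  row3 ← row3 − (4)·row0  ⇒  L[3][0]=4, U row3=(0, 9, 10, 2)

L[2][0] = 12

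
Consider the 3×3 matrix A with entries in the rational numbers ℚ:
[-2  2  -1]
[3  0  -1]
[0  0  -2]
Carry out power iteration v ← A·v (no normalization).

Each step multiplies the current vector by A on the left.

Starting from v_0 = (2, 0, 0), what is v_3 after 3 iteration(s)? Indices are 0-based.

v_3 = (-64, 60, 0)

v_0 = (2, 0, 0).
v_1 = A·v_0 = (-4, 6, 0).
v_2 = A·v_1 = (20, -12, 0).
v_3 = A·v_2 = (-64, 60, 0).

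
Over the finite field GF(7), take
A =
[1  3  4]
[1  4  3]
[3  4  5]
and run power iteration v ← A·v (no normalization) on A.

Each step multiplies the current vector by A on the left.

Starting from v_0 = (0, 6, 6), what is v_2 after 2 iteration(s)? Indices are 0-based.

v_2 = (6, 1, 4)

v_0 = (0, 6, 6).
v_1 = A·v_0 = (0, 0, 5).
v_2 = A·v_1 = (6, 1, 4).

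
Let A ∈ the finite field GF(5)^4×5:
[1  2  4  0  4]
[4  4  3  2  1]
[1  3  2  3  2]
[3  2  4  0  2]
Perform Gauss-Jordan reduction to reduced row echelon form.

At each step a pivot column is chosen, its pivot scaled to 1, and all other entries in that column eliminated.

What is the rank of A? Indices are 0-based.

step 1: normalize row 0 (÷1) = (1, 2, 4, 0, 4)
  row 1: subtract 4×row0 = (0, 1, 2, 2, 0)
  row 2: subtract 1×row0 = (0, 1, 3, 3, 3)
  row 3: subtract 3×row0 = (0, 1, 2, 0, 0)
step 2: normalize row 1 (÷1) = (0, 1, 2, 2, 0)
  row 0: subtract 2×row1 = (1, 0, 0, 1, 4)
  row 2: subtract 1×row1 = (0, 0, 1, 1, 3)
  row 3: subtract 1×row1 = (0, 0, 0, 3, 0)
step 3: normalize row 2 (÷1) = (0, 0, 1, 1, 3)
  row 1: subtract 2×row2 = (0, 1, 0, 0, 4)
step 4: normalize row 3 (÷3) = (0, 0, 0, 1, 0)
  row 0: subtract 1×row3 = (1, 0, 0, 0, 4)
  row 2: subtract 1×row3 = (0, 0, 1, 0, 3)

rank = 4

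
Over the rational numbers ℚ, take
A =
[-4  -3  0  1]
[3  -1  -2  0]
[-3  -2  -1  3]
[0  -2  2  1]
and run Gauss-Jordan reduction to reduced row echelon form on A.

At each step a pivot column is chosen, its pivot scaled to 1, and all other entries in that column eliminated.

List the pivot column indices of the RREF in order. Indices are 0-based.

[1] R0 /= -4  ⇒  (1, 3/4, 0, -1/4)
     R1 -= 3·R0  ⇒  (0, -13/4, -2, 3/4)
     R2 -= -3·R0  ⇒  (0, 1/4, -1, 9/4)
[2] R1 /= -13/4  ⇒  (0, 1, 8/13, -3/13)
     R0 -= 3/4·R1  ⇒  (1, 0, -6/13, -1/13)
     R2 -= 1/4·R1  ⇒  (0, 0, -15/13, 30/13)
     R3 -= -2·R1  ⇒  (0, 0, 42/13, 7/13)
[3] R2 /= -15/13  ⇒  (0, 0, 1, -2)
     R0 -= -6/13·R2  ⇒  (1, 0, 0, -1)
     R1 -= 8/13·R2  ⇒  (0, 1, 0, 1)
     R3 -= 42/13·R2  ⇒  (0, 0, 0, 7)
[4] R3 /= 7  ⇒  (0, 0, 0, 1)
     R0 -= -1·R3  ⇒  (1, 0, 0, 0)
     R1 -= 1·R3  ⇒  (0, 1, 0, 0)
     R2 -= -2·R3  ⇒  (0, 0, 1, 0)

pivot columns: 0, 1, 2, 3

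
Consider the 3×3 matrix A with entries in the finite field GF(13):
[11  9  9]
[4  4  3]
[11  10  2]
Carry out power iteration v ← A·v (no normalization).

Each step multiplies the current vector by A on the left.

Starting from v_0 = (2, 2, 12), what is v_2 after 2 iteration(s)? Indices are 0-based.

v_2 = (12, 10, 5)

v_0 = (2, 2, 12).
v_1 = A·v_0 = (5, 0, 1).
v_2 = A·v_1 = (12, 10, 5).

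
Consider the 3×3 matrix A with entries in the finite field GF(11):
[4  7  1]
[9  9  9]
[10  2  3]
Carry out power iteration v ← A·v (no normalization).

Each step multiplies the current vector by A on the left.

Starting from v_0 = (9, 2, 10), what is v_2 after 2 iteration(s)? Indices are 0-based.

v_0 = (9, 2, 10).
v_1 = A·v_0 = (5, 2, 3).
v_2 = A·v_1 = (4, 2, 8).

v_2 = (4, 2, 8)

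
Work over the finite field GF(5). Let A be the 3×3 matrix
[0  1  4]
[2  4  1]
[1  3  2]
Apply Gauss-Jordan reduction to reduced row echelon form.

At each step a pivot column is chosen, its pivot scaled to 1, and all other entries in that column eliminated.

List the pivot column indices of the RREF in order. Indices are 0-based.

step 1: exchange rows 0,1
step 1: normalize row 0 (÷2) = (1, 2, 3)
  row 2: subtract 1×row0 = (0, 1, 4)
step 2: normalize row 1 (÷1) = (0, 1, 4)
  row 0: subtract 2×row1 = (1, 0, 0)
  row 2: subtract 1×row1 = (0, 0, 0)
skip col 2 (zero from row 2)

pivot columns: 0, 1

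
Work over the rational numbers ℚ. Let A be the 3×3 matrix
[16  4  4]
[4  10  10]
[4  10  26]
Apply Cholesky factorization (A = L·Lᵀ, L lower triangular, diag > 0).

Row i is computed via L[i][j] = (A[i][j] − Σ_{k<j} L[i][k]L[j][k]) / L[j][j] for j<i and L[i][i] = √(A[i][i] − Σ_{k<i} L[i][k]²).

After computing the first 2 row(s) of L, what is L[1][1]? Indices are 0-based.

Step 1: L[0][0] = √(16) = 4.
  L[1][0] = (4) / L[0][0] = 1.
Step 2: L[1][1] = √(9) = 3.

L[1][1] = 3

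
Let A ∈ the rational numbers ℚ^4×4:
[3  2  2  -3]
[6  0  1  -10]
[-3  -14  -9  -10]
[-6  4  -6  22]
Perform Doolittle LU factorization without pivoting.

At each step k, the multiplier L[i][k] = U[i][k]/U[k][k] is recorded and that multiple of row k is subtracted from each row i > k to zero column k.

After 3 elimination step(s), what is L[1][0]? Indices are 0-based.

L[1][0] = 2

k=0: U[0][0]=3
  eliminate (1,0): mult=2, new row 1: (0, -4, -3, -4); set L[1][0]=2
  eliminate (2,0): mult=-1, new row 2: (0, -12, -7, -13); set L[2][0]=-1
  eliminate (3,0): mult=-2, new row 3: (0, 8, -2, 16); set L[3][0]=-2
k=1: U[1][1]=-4
  eliminate (2,1): mult=3, new row 2: (0, 0, 2, -1); set L[2][1]=3
  eliminate (3,1): mult=-2, new row 3: (0, 0, -8, 8); set L[3][1]=-2
k=2: U[2][2]=2
  eliminate (3,2): mult=-4, new row 3: (0, 0, 0, 4); set L[3][2]=-4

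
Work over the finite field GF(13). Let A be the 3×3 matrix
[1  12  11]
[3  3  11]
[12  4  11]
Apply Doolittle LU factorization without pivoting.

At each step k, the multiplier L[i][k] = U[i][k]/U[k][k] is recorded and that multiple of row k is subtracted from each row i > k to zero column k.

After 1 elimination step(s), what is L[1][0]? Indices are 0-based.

[col 0] pivot 1
  R1 -= 3*R0 → (0, 6, 4)  (L[1][0] := 3)
  R2 -= 12*R0 → (0, 3, 9)  (L[2][0] := 12)

L[1][0] = 3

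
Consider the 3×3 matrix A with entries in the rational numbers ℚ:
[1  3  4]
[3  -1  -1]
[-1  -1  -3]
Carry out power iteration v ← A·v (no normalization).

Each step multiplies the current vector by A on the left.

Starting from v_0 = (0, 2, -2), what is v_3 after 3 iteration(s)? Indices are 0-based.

v_3 = (-56, 62, 26)

v_0 = (0, 2, -2).
v_1 = A·v_0 = (-2, 0, 4).
v_2 = A·v_1 = (14, -10, -10).
v_3 = A·v_2 = (-56, 62, 26).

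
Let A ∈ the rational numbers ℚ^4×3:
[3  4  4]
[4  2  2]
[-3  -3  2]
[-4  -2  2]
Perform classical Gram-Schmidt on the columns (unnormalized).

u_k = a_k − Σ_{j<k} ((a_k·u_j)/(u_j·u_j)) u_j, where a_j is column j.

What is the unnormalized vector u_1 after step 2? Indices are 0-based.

Step 1: u_0 = a_0 = (3, 4, -3, -4).
Step 2: u_1 = a_1 − (37/50)·u_0 = (89/50, -24/25, -39/50, 24/25).

u_1 = (89/50, -24/25, -39/50, 24/25)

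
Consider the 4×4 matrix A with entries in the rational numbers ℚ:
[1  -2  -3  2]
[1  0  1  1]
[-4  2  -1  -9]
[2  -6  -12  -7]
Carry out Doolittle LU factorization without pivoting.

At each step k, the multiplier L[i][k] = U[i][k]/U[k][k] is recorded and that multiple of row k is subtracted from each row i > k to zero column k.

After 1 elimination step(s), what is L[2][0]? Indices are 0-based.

L[2][0] = -4

Step 1: pivot at (0,0) is 1.
  row1 ← row1 − (1)·row0  ⇒  L[1][0]=1, U row1=(0, 2, 4, -1)
  row2 ← row2 − (-4)·row0  ⇒  L[2][0]=-4, U row2=(0, -6, -13, -1)
  row3 ← row3 − (2)·row0  ⇒  L[3][0]=2, U row3=(0, -2, -6, -11)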